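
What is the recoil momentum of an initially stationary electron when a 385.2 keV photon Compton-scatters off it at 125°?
2.7108e-22 kg·m/s

The electron is initially at rest, so by conservation of momentum:
p⃗_e = p⃗₀ − p⃗'  (incident photon momentum minus scattered photon momentum)

Photon momentum magnitudes (p = h/λ = E/c):
λ₀ = hc/E₀ = 3.2187 pm → p₀ = h/λ₀ = 2.0586e-22 kg·m/s
Δλ = λ_C(1 − cos 125°) = 3.8180 pm
λ' = 7.0367 pm → p' = h/λ' = 9.4165e-23 kg·m/s

The scattered photon makes angle θ = 125° with the incident direction, so by the law of cosines:
|p⃗_e|² = p₀² + p'² − 2p₀p'cos θ
|p⃗_e|² = (2.0586e-22)² + (9.4165e-23)² − 2·2.0586e-22·9.4165e-23·cos(125°)
|p⃗_e| = 2.7108e-22 kg·m/s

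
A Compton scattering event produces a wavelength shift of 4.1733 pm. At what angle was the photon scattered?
136.06°

From the Compton formula Δλ = λ_C(1 - cos θ), we can solve for θ:

cos θ = 1 - Δλ/λ_C

Given:
- Δλ = 4.1733 pm
- λ_C = h/(m_e·c) ≈ 2.42631024 pm

cos θ = 1 - 4.1733/2.42631024
cos θ = 1 - 1.720019
cos θ = -0.720019

θ = arccos(-0.720019)
θ = 136.06°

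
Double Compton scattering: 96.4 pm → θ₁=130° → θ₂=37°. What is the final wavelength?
100.8745 pm

Apply Compton shift twice:

First scattering at θ₁ = 130°:
Δλ₁ = λ_C(1 - cos(130°))
Δλ₁ = 2.4263 × 1.6428
Δλ₁ = 3.9859 pm

After first scattering:
λ₁ = 96.4 + 3.9859 = 100.3859 pm

Second scattering at θ₂ = 37°:
Δλ₂ = λ_C(1 - cos(37°))
Δλ₂ = 2.4263 × 0.2014
Δλ₂ = 0.4886 pm

Final wavelength:
λ₂ = 100.3859 + 0.4886 = 100.8745 pm

Total shift: Δλ_total = 3.9859 + 0.4886 = 4.4745 pm

(Intermediate values are shown rounded; full precision is carried through to the final answer.)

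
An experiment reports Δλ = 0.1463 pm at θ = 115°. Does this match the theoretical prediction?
No, inconsistent

Calculate the expected shift for θ = 115°:

Δλ_expected = λ_C(1 - cos(115°))
Δλ_expected = 2.4263 × (1 - cos(115°))
Δλ_expected = 2.4263 × 1.4226
Δλ_expected = 3.4517 pm

Given shift: 0.1463 pm
Expected shift: 3.4517 pm
Difference: 3.3054 pm

The values do not match. The given shift corresponds to θ ≈ 20.0°, not 115°.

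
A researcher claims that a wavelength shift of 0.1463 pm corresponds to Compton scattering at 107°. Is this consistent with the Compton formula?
No, inconsistent

Calculate the expected shift for θ = 107°:

Δλ_expected = λ_C(1 - cos(107°))
Δλ_expected = 2.4263 × (1 - cos(107°))
Δλ_expected = 2.4263 × 1.2924
Δλ_expected = 3.1357 pm

Given shift: 0.1463 pm
Expected shift: 3.1357 pm
Difference: 2.9894 pm

The values do not match. The given shift corresponds to θ ≈ 20.0°, not 107°.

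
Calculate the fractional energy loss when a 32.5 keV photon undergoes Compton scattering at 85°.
0.0549 (or 5.49%)

Calculate initial and final photon energies:

Initial: E₀ = 32.5 keV → λ₀ = 38.1490 pm
Compton shift: Δλ = 2.2148 pm
Final wavelength: λ' = 40.3638 pm
Final energy: E' = 30.7167 keV

Fractional energy loss:
(E₀ - E')/E₀ = (32.5000 - 30.7167)/32.5000
= 1.7833/32.5000
= 0.0549
= 5.49%

(Intermediate values are shown rounded; full precision is carried through to the final answer.)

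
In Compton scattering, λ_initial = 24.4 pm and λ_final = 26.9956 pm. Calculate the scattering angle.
94.00°

First find the wavelength shift:
Δλ = λ' - λ = 26.9956 - 24.4 = 2.5956 pm

Using Δλ = λ_C(1 - cos θ), with λ_C = h/(m_e·c) ≈ 2.42631024 pm:
cos θ = 1 - Δλ/λ_C
cos θ = 1 - 2.5956/2.42631024
cos θ = -0.069773

θ = arccos(-0.069773)
θ = 94.00°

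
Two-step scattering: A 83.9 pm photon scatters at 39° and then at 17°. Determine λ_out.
84.5467 pm

Apply Compton shift twice:

First scattering at θ₁ = 39°:
Δλ₁ = λ_C(1 - cos(39°))
Δλ₁ = 2.4263 × 0.2229
Δλ₁ = 0.5407 pm

After first scattering:
λ₁ = 83.9 + 0.5407 = 84.4407 pm

Second scattering at θ₂ = 17°:
Δλ₂ = λ_C(1 - cos(17°))
Δλ₂ = 2.4263 × 0.0437
Δλ₂ = 0.1060 pm

Final wavelength:
λ₂ = 84.4407 + 0.1060 = 84.5467 pm

Total shift: Δλ_total = 0.5407 + 0.1060 = 0.6467 pm

(Intermediate values are shown rounded; full precision is carried through to the final answer.)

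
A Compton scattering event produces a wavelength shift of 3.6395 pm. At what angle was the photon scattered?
120.00°

From the Compton formula Δλ = λ_C(1 - cos θ), we can solve for θ:

cos θ = 1 - Δλ/λ_C

Given:
- Δλ = 3.6395 pm
- λ_C = h/(m_e·c) ≈ 2.42631024 pm

cos θ = 1 - 3.6395/2.42631024
cos θ = 1 - 1.500014
cos θ = -0.500014

θ = arccos(-0.500014)
θ = 120.00°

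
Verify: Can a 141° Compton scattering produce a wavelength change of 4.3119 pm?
Yes, consistent

Calculate the expected shift for θ = 141°:

Δλ_expected = λ_C(1 - cos(141°))
Δλ_expected = 2.4263 × (1 - cos(141°))
Δλ_expected = 2.4263 × 1.7771
Δλ_expected = 4.3119 pm

Given shift: 4.3119 pm
Expected shift: 4.3119 pm
Difference: 0.0000 pm

The values match. This is consistent with Compton scattering at the stated angle.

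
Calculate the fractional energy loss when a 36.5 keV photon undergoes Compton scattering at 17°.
0.0031 (or 0.31%)

Calculate initial and final photon energies:

Initial: E₀ = 36.5 keV → λ₀ = 33.9683 pm
Compton shift: Δλ = 0.1060 pm
Final wavelength: λ' = 34.0743 pm
Final energy: E' = 36.3864 keV

Fractional energy loss:
(E₀ - E')/E₀ = (36.5000 - 36.3864)/36.5000
= 0.1136/36.5000
= 0.0031
= 0.31%

(Intermediate values are shown rounded; full precision is carried through to the final answer.)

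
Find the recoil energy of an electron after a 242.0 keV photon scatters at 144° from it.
111.6625 keV

By energy conservation: K_e = E_initial - E_final

First find the scattered photon energy:
Initial wavelength: λ = hc/E = 5.1233 pm
Compton shift: Δλ = λ_C(1 - cos(144°)) = 4.3892 pm
Final wavelength: λ' = 5.1233 + 4.3892 = 9.5126 pm
Final photon energy: E' = hc/λ' = 130.3375 keV

Electron kinetic energy:
K_e = E - E' = 242.0000 - 130.3375 = 111.6625 keV

(Intermediate values are shown rounded; full precision is carried through to the final answer.)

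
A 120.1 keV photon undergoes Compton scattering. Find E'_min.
81.6974 keV (at θ = 180°)

The scattered photon has minimum energy when its wavelength is maximum, i.e., when the Compton shift Δλ = λ_C(1 − cos θ) is maximum. This occurs at θ = 180° (backscattering), giving Δλ_max = 2λ_C = 4.8526 pm.

Initial wavelength: λ₀ = hc/E₀ = 10.3234 pm
Maximum final wavelength: λ'_max = λ₀ + 2λ_C = 10.3234 + 4.8526 = 15.1760 pm
Minimum final energy: E'_min = hc/λ'_max = 81.6974 keV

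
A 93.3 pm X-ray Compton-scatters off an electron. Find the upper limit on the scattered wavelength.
98.1526 pm (at θ = 180°)

The Compton shift is Δλ = λ_C(1 − cos θ).

Since cos θ ranges from −1 to 1, the factor (1 − cos θ) ranges from 0 to 2; the maximum shift occurs at θ = 180° (backscattering):
Δλ_max = 2λ_C = 2 × 2.4263 pm = 4.8526 pm

Maximum scattered wavelength:
λ'_max = λ₀ + Δλ_max = 93.3 + 4.8526 = 98.1526 pm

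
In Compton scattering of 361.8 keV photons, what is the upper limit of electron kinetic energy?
212.0514 keV

Maximum energy transfer occurs at θ = 180° (backscattering).

Initial photon: E₀ = 361.8 keV → λ₀ = 3.4269 pm

Maximum Compton shift (at 180°):
Δλ_max = 2λ_C = 2 × 2.4263 = 4.8526 pm

Final wavelength:
λ' = 3.4269 + 4.8526 = 8.2795 pm

Minimum photon energy (maximum energy to electron):
E'_min = hc/λ' = 149.7486 keV

Maximum electron kinetic energy:
K_max = E₀ - E'_min = 361.8000 - 149.7486 = 212.0514 keV

(Intermediate values are shown rounded; full precision is carried through to the final answer.)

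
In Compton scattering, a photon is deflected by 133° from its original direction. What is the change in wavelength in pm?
4.0810 pm

Using the Compton scattering formula:
Δλ = λ_C(1 - cos θ)

where λ_C = h/(m_e·c) ≈ 2.4263 pm is the Compton wavelength of an electron.

For θ = 133°:
cos(133°) = -0.6820
1 - cos(133°) = 1.6820

Δλ = 2.4263 × 1.6820
Δλ = 4.0810 pm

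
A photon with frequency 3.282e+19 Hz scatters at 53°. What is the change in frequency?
3.139e+18 Hz (decrease)

Convert frequency to wavelength (c = 299792458 m/s):
λ₀ = c/f₀ = 299792458/3.282e+19 = 9.1344442e-12 m = 9.1344 pm

Calculate Compton shift:
Δλ = λ_C(1 - cos(53°)) = 0.9661 pm

Final wavelength:
λ' = λ₀ + Δλ = 9.1344 + 0.9661 = 10.1006 pm

Final frequency:
f' = c/λ' = 299792458/1.0100564e-11 = 2.9680763e+19 Hz

Frequency shift (decrease):
Δf = f₀ - f' = 3.282e+19 - 2.9680763e+19 = 3.139e+18 Hz

(Intermediate values are shown rounded; full precision is carried through to the final answer.)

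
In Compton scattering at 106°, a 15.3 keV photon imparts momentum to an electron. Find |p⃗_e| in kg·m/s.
1.2822e-23 kg·m/s

The electron is initially at rest, so by conservation of momentum:
p⃗_e = p⃗₀ − p⃗'  (incident photon momentum minus scattered photon momentum)

Photon momentum magnitudes (p = h/λ = E/c):
λ₀ = hc/E₀ = 81.0354 pm → p₀ = h/λ₀ = 8.1768e-24 kg·m/s
Δλ = λ_C(1 − cos 106°) = 3.0951 pm
λ' = 84.1305 pm → p' = h/λ' = 7.8759e-24 kg·m/s

The scattered photon makes angle θ = 106° with the incident direction, so by the law of cosines:
|p⃗_e|² = p₀² + p'² − 2p₀p'cos θ
|p⃗_e|² = (8.1768e-24)² + (7.8759e-24)² − 2·8.1768e-24·7.8759e-24·cos(106°)
|p⃗_e| = 1.2822e-23 kg·m/s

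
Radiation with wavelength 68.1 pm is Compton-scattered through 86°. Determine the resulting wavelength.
70.3571 pm

Using the Compton scattering formula:
λ' = λ + Δλ = λ + λ_C(1 - cos θ)

Given:
- Initial wavelength λ = 68.1 pm
- Scattering angle θ = 86°
- Compton wavelength λ_C ≈ 2.4263 pm

Calculate the shift:
Δλ = 2.4263 × (1 - cos(86°))
Δλ = 2.4263 × 0.9302
Δλ = 2.2571 pm

Final wavelength:
λ' = 68.1 + 2.2571 = 70.3571 pm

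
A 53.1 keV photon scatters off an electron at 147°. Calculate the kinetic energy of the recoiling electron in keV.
8.5180 keV

By energy conservation: K_e = E_initial - E_final

First find the scattered photon energy:
Initial wavelength: λ = hc/E = 23.3492 pm
Compton shift: Δλ = λ_C(1 - cos(147°)) = 4.4612 pm
Final wavelength: λ' = 23.3492 + 4.4612 = 27.8104 pm
Final photon energy: E' = hc/λ' = 44.5820 keV

Electron kinetic energy:
K_e = E - E' = 53.1000 - 44.5820 = 8.5180 keV

(Intermediate values are shown rounded; full precision is carried through to the final answer.)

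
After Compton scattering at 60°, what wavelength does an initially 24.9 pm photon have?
26.1132 pm

Using the Compton formula: λ' = λ + λ_C(1 − cos θ)

For θ = 60°, cos θ = 1/2 (exact) = 0.5000, so:
1 − cos 60° = 1 − (1/2) = 0.5000

Δλ = λ_C × 0.5000 = 2.4263 × 0.5000 = 1.2132 pm

λ' = 24.9 + 1.2132 = 26.1132 pm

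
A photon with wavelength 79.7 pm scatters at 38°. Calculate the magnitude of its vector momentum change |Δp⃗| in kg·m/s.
5.3963e-24 kg·m/s

Photon momentum magnitude is p = h/λ.

Initial momentum:
p₀ = h/λ = 6.6261e-34/7.9700e-11 = 8.3138e-24 kg·m/s

After scattering:
λ' = λ + Δλ = 79.7 + 0.5144 = 80.2144 pm
p' = h/λ' = 6.6261e-34/8.0214e-11 = 8.2605e-24 kg·m/s

Momentum is a vector; the scattered photon's direction makes angle θ = 38° with the incident direction. The magnitude of the vector change Δp⃗ = p⃗₀ − p⃗' is found from the law of cosines:
|Δp⃗|² = p₀² + p'² − 2p₀p'cos θ
|Δp⃗|² = (8.3138e-24)² + (8.2605e-24)² − 2·8.3138e-24·8.2605e-24·cos(38°)
|Δp⃗| = 5.3963e-24 kg·m/s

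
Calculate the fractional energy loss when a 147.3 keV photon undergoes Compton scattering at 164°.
0.3612 (or 36.12%)

Calculate initial and final photon energies:

Initial: E₀ = 147.3 keV → λ₀ = 8.4171 pm
Compton shift: Δλ = 4.7586 pm
Final wavelength: λ' = 13.1758 pm
Final energy: E' = 94.1003 keV

Fractional energy loss:
(E₀ - E')/E₀ = (147.3000 - 94.1003)/147.3000
= 53.1997/147.3000
= 0.3612
= 36.12%

(Intermediate values are shown rounded; full precision is carried through to the final answer.)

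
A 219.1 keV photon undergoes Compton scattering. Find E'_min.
117.9520 keV (at θ = 180°)

The scattered photon has minimum energy when its wavelength is maximum, i.e., when the Compton shift Δλ = λ_C(1 − cos θ) is maximum. This occurs at θ = 180° (backscattering), giving Δλ_max = 2λ_C = 4.8526 pm.

Initial wavelength: λ₀ = hc/E₀ = 5.6588 pm
Maximum final wavelength: λ'_max = λ₀ + 2λ_C = 5.6588 + 4.8526 = 10.5114 pm
Minimum final energy: E'_min = hc/λ'_max = 117.9520 keV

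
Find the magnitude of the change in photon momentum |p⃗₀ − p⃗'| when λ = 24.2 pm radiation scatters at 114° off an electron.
4.3127e-23 kg·m/s

Photon momentum magnitude is p = h/λ.

Initial momentum:
p₀ = h/λ = 6.6261e-34/2.4200e-11 = 2.7380e-23 kg·m/s

After scattering:
λ' = λ + Δλ = 24.2 + 3.4132 = 27.6132 pm
p' = h/λ' = 6.6261e-34/2.7613e-11 = 2.3996e-23 kg·m/s

Momentum is a vector; the scattered photon's direction makes angle θ = 114° with the incident direction. The magnitude of the vector change Δp⃗ = p⃗₀ − p⃗' is found from the law of cosines:
|Δp⃗|² = p₀² + p'² − 2p₀p'cos θ
|Δp⃗|² = (2.7380e-23)² + (2.3996e-23)² − 2·2.7380e-23·2.3996e-23·cos(114°)
|Δp⃗| = 4.3127e-23 kg·m/s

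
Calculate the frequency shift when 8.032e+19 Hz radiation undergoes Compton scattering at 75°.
2.612e+19 Hz (decrease)

Convert frequency to wavelength (c = 299792458 m/s):
λ₀ = c/f₀ = 299792458/8.032e+19 = 3.7324758e-12 m = 3.7325 pm

Calculate Compton shift:
Δλ = λ_C(1 - cos(75°)) = 1.7983 pm

Final wavelength:
λ' = λ₀ + Δλ = 3.7325 + 1.7983 = 5.5308 pm

Final frequency:
f' = c/λ' = 299792458/5.5308108e-12 = 5.4204071e+19 Hz

Frequency shift (decrease):
Δf = f₀ - f' = 8.032e+19 - 5.4204071e+19 = 2.612e+19 Hz

(Intermediate values are shown rounded; full precision is carried through to the final answer.)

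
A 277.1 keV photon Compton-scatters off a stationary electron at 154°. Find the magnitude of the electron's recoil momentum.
2.1605e-22 kg·m/s

The electron is initially at rest, so by conservation of momentum:
p⃗_e = p⃗₀ − p⃗'  (incident photon momentum minus scattered photon momentum)

Photon momentum magnitudes (p = h/λ = E/c):
λ₀ = hc/E₀ = 4.4743 pm → p₀ = h/λ₀ = 1.4809e-22 kg·m/s
Δλ = λ_C(1 − cos 154°) = 4.6071 pm
λ' = 9.0814 pm → p' = h/λ' = 7.2963e-23 kg·m/s

The scattered photon makes angle θ = 154° with the incident direction, so by the law of cosines:
|p⃗_e|² = p₀² + p'² − 2p₀p'cos θ
|p⃗_e|² = (1.4809e-22)² + (7.2963e-23)² − 2·1.4809e-22·7.2963e-23·cos(154°)
|p⃗_e| = 2.1605e-22 kg·m/s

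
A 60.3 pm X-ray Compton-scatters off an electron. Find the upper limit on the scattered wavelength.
65.1526 pm (at θ = 180°)

The Compton shift is Δλ = λ_C(1 − cos θ).

Since cos θ ranges from −1 to 1, the factor (1 − cos θ) ranges from 0 to 2; the maximum shift occurs at θ = 180° (backscattering):
Δλ_max = 2λ_C = 2 × 2.4263 pm = 4.8526 pm

Maximum scattered wavelength:
λ'_max = λ₀ + Δλ_max = 60.3 + 4.8526 = 65.1526 pm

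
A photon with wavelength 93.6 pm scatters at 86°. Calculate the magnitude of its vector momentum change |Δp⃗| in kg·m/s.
9.5430e-24 kg·m/s

Photon momentum magnitude is p = h/λ.

Initial momentum:
p₀ = h/λ = 6.6261e-34/9.3600e-11 = 7.0791e-24 kg·m/s

After scattering:
λ' = λ + Δλ = 93.6 + 2.2571 = 95.8571 pm
p' = h/λ' = 6.6261e-34/9.5857e-11 = 6.9124e-24 kg·m/s

Momentum is a vector; the scattered photon's direction makes angle θ = 86° with the incident direction. The magnitude of the vector change Δp⃗ = p⃗₀ − p⃗' is found from the law of cosines:
|Δp⃗|² = p₀² + p'² − 2p₀p'cos θ
|Δp⃗|² = (7.0791e-24)² + (6.9124e-24)² − 2·7.0791e-24·6.9124e-24·cos(86°)
|Δp⃗| = 9.5430e-24 kg·m/s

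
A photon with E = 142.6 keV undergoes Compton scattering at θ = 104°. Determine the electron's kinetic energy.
36.7015 keV

By energy conservation: K_e = E_initial - E_final

First find the scattered photon energy:
Initial wavelength: λ = hc/E = 8.6945 pm
Compton shift: Δλ = λ_C(1 - cos(104°)) = 3.0133 pm
Final wavelength: λ' = 8.6945 + 3.0133 = 11.7078 pm
Final photon energy: E' = hc/λ' = 105.8985 keV

Electron kinetic energy:
K_e = E - E' = 142.6000 - 105.8985 = 36.7015 keV

(Intermediate values are shown rounded; full precision is carried through to the final answer.)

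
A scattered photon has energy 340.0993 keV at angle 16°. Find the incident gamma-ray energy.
349.1000 keV

Convert final energy to wavelength (hc ≈ 1239.842 keV·pm):
λ' = hc/E' = 1239.842 / 340.0993 = 3.6455 pm

Calculate the Compton shift:
Δλ = λ_C(1 - cos(16°))
Δλ = 2.4263 × (1 - cos(16°))
Δλ = 0.0940 pm

Initial wavelength:
λ = λ' - Δλ = 3.6455 - 0.0940 = 3.5515 pm

Initial energy:
E = hc/λ = 1239.842 / 3.5515 = 349.1000 keV

(Intermediate values are shown rounded; full precision is carried through to the final answer.)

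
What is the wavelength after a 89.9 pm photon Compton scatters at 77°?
91.7805 pm

Using the Compton scattering formula:
λ' = λ + Δλ = λ + λ_C(1 - cos θ)

Given:
- Initial wavelength λ = 89.9 pm
- Scattering angle θ = 77°
- Compton wavelength λ_C ≈ 2.4263 pm

Calculate the shift:
Δλ = 2.4263 × (1 - cos(77°))
Δλ = 2.4263 × 0.7750
Δλ = 1.8805 pm

Final wavelength:
λ' = 89.9 + 1.8805 = 91.7805 pm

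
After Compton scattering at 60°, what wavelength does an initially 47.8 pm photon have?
49.0132 pm

Using the Compton formula: λ' = λ + λ_C(1 − cos θ)

For θ = 60°, cos θ = 1/2 (exact) = 0.5000, so:
1 − cos 60° = 1 − (1/2) = 0.5000

Δλ = λ_C × 0.5000 = 2.4263 × 0.5000 = 1.2132 pm

λ' = 47.8 + 1.2132 = 49.0132 pm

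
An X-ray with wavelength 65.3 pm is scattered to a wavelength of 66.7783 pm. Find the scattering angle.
67.00°

First find the wavelength shift:
Δλ = λ' - λ = 66.7783 - 65.3 = 1.4783 pm

Using Δλ = λ_C(1 - cos θ), with λ_C = h/(m_e·c) ≈ 2.42631024 pm:
cos θ = 1 - Δλ/λ_C
cos θ = 1 - 1.4783/2.42631024
cos θ = 0.390721

θ = arccos(0.390721)
θ = 67.00°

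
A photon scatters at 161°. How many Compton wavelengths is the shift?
1.9455 λ_C

The Compton shift formula is:
Δλ = λ_C(1 - cos θ)

Dividing both sides by λ_C:
Δλ/λ_C = 1 - cos θ

For θ = 161°:
Δλ/λ_C = 1 - cos(161°)
Δλ/λ_C = 1 - -0.9455
Δλ/λ_C = 1.9455

This means the shift is 1.9455 × λ_C = 4.7204 pm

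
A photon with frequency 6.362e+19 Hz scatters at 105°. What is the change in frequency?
2.502e+19 Hz (decrease)

Convert frequency to wavelength (c = 299792458 m/s):
λ₀ = c/f₀ = 299792458/6.362e+19 = 4.7122361e-12 m = 4.7122 pm

Calculate Compton shift:
Δλ = λ_C(1 - cos(105°)) = 3.0543 pm

Final wavelength:
λ' = λ₀ + Δλ = 4.7122 + 3.0543 = 7.7665 pm

Final frequency:
f' = c/λ' = 299792458/7.7665216e-12 = 3.8600608e+19 Hz

Frequency shift (decrease):
Δf = f₀ - f' = 6.362e+19 - 3.8600608e+19 = 2.502e+19 Hz

(Intermediate values are shown rounded; full precision is carried through to the final answer.)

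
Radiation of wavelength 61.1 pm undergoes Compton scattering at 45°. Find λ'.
61.8106 pm

Using the Compton formula: λ' = λ + λ_C(1 − cos θ)

For θ = 45°, cos θ = √2/2 (exact) ≈ 0.7071, so:
1 − cos 45° = 1 − (√2/2) ≈ 0.2929

Δλ = λ_C × 0.2929 = 2.4263 × 0.2929 = 0.7106 pm

λ' = 61.1 + 0.7106 = 61.8106 pm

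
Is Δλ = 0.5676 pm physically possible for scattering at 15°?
No, inconsistent

Calculate the expected shift for θ = 15°:

Δλ_expected = λ_C(1 - cos(15°))
Δλ_expected = 2.4263 × (1 - cos(15°))
Δλ_expected = 2.4263 × 0.0341
Δλ_expected = 0.0827 pm

Given shift: 0.5676 pm
Expected shift: 0.0827 pm
Difference: 0.4850 pm

The values do not match. The given shift corresponds to θ ≈ 40.0°, not 15°.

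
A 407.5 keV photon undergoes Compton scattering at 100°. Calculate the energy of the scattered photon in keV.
210.4926 keV

First convert energy to wavelength:
λ = hc/E, with hc ≈ 1239.842 keV·pm (i.e. 1239.842 eV·nm)

For E = 407.5 keV = 407500 eV:
λ = 1239.842 keV·pm / 407.5 keV
λ = 3.0426 pm

Calculate the Compton shift:
Δλ = λ_C(1 - cos(100°)) = 2.4263 × 1.1736
Δλ = 2.8476 pm

Final wavelength:
λ' = 3.0426 + 2.8476 = 5.8902 pm

Final energy:
E' = hc/λ' = 1239.842 / 5.8902 = 210.4926 keV

(Intermediate values are shown rounded; full precision is carried through to the final answer.)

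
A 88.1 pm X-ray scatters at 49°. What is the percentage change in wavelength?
0.9472%

Calculate the Compton shift:
Δλ = λ_C(1 - cos(49°))
Δλ = 2.4263 × (1 - cos(49°))
Δλ = 2.4263 × 0.3439
Δλ = 0.8345 pm

Percentage change:
(Δλ/λ₀) × 100 = (0.8345/88.1) × 100
= 0.9472%

(Intermediate values are shown rounded; full precision is carried through to the final answer.)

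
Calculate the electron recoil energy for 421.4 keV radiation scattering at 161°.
259.5963 keV

By energy conservation: K_e = E_initial - E_final

First find the scattered photon energy:
Initial wavelength: λ = hc/E = 2.9422 pm
Compton shift: Δλ = λ_C(1 - cos(161°)) = 4.7204 pm
Final wavelength: λ' = 2.9422 + 4.7204 = 7.6626 pm
Final photon energy: E' = hc/λ' = 161.8037 keV

Electron kinetic energy:
K_e = E - E' = 421.4000 - 161.8037 = 259.5963 keV

(Intermediate values are shown rounded; full precision is carried through to the final answer.)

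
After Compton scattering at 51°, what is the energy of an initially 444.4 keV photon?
336.0636 keV

First convert energy to wavelength:
λ = hc/E, with hc ≈ 1239.842 keV·pm (i.e. 1239.842 eV·nm)

For E = 444.4 keV = 444400 eV:
λ = 1239.842 keV·pm / 444.4 keV
λ = 2.7899 pm

Calculate the Compton shift:
Δλ = λ_C(1 - cos(51°)) = 2.4263 × 0.3707
Δλ = 0.8994 pm

Final wavelength:
λ' = 2.7899 + 0.8994 = 3.6893 pm

Final energy:
E' = hc/λ' = 1239.842 / 3.6893 = 336.0636 keV

(Intermediate values are shown rounded; full precision is carried through to the final answer.)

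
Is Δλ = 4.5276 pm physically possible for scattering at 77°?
No, inconsistent

Calculate the expected shift for θ = 77°:

Δλ_expected = λ_C(1 - cos(77°))
Δλ_expected = 2.4263 × (1 - cos(77°))
Δλ_expected = 2.4263 × 0.7750
Δλ_expected = 1.8805 pm

Given shift: 4.5276 pm
Expected shift: 1.8805 pm
Difference: 2.6470 pm

The values do not match. The given shift corresponds to θ ≈ 150.0°, not 77°.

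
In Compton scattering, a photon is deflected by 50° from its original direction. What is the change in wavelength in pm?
0.8667 pm

Using the Compton scattering formula:
Δλ = λ_C(1 - cos θ)

where λ_C = h/(m_e·c) ≈ 2.4263 pm is the Compton wavelength of an electron.

For θ = 50°:
cos(50°) = 0.6428
1 - cos(50°) = 0.3572

Δλ = 2.4263 × 0.3572
Δλ = 0.8667 pm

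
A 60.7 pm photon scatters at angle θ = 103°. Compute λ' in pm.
63.6721 pm

Using the Compton scattering formula:
λ' = λ + Δλ = λ + λ_C(1 - cos θ)

Given:
- Initial wavelength λ = 60.7 pm
- Scattering angle θ = 103°
- Compton wavelength λ_C ≈ 2.4263 pm

Calculate the shift:
Δλ = 2.4263 × (1 - cos(103°))
Δλ = 2.4263 × 1.2250
Δλ = 2.9721 pm

Final wavelength:
λ' = 60.7 + 2.9721 = 63.6721 pm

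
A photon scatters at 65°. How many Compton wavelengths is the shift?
0.5774 λ_C

The Compton shift formula is:
Δλ = λ_C(1 - cos θ)

Dividing both sides by λ_C:
Δλ/λ_C = 1 - cos θ

For θ = 65°:
Δλ/λ_C = 1 - cos(65°)
Δλ/λ_C = 1 - 0.4226
Δλ/λ_C = 0.5774

This means the shift is 0.5774 × λ_C = 1.4009 pm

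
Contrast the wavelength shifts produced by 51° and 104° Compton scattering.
104° produces the larger shift by a factor of 3.350

Calculate both shifts using Δλ = λ_C(1 - cos θ):

For θ₁ = 51°:
Δλ₁ = 2.4263 × (1 - cos(51°))
Δλ₁ = 2.4263 × 0.3707
Δλ₁ = 0.8994 pm

For θ₂ = 104°:
Δλ₂ = 2.4263 × (1 - cos(104°))
Δλ₂ = 2.4263 × 1.2419
Δλ₂ = 3.0133 pm

The 104° angle produces the larger shift.
Ratio: 3.0133/0.8994 = 3.350

(Intermediate values are shown rounded; full precision is carried through to the final answer.)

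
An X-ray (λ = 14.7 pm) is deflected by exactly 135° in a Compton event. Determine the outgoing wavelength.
18.8420 pm

Using the Compton formula: λ' = λ + λ_C(1 − cos θ)

For θ = 135°, cos θ = -√2/2 (exact) ≈ -0.7071, so:
1 − cos 135° = 1 − (-√2/2) ≈ 1.7071

Δλ = λ_C × 1.7071 = 2.4263 × 1.7071 = 4.1420 pm

λ' = 14.7 + 4.1420 = 18.8420 pm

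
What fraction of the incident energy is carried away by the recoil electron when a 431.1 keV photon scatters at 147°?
0.6080 (or 60.80%)

Calculate initial and final photon energies:

Initial: E₀ = 431.1 keV → λ₀ = 2.8760 pm
Compton shift: Δλ = 4.4612 pm
Final wavelength: λ' = 7.3372 pm
Final energy: E' = 168.9807 keV

Fractional energy loss:
(E₀ - E')/E₀ = (431.1000 - 168.9807)/431.1000
= 262.1193/431.1000
= 0.6080
= 60.80%

(Intermediate values are shown rounded; full precision is carried through to the final answer.)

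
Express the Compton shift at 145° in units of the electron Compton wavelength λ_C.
1.8192 λ_C

The Compton shift formula is:
Δλ = λ_C(1 - cos θ)

Dividing both sides by λ_C:
Δλ/λ_C = 1 - cos θ

For θ = 145°:
Δλ/λ_C = 1 - cos(145°)
Δλ/λ_C = 1 - -0.8192
Δλ/λ_C = 1.8192

This means the shift is 1.8192 × λ_C = 4.4138 pm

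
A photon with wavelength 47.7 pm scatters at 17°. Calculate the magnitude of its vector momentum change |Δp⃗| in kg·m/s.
4.1020e-24 kg·m/s

Photon momentum magnitude is p = h/λ.

Initial momentum:
p₀ = h/λ = 6.6261e-34/4.7700e-11 = 1.3891e-23 kg·m/s

After scattering:
λ' = λ + Δλ = 47.7 + 0.1060 = 47.8060 pm
p' = h/λ' = 6.6261e-34/4.7806e-11 = 1.3860e-23 kg·m/s

Momentum is a vector; the scattered photon's direction makes angle θ = 17° with the incident direction. The magnitude of the vector change Δp⃗ = p⃗₀ − p⃗' is found from the law of cosines:
|Δp⃗|² = p₀² + p'² − 2p₀p'cos θ
|Δp⃗|² = (1.3891e-23)² + (1.3860e-23)² − 2·1.3891e-23·1.3860e-23·cos(17°)
|Δp⃗| = 4.1020e-24 kg·m/s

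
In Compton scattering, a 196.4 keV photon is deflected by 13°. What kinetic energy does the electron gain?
1.9158 keV

By energy conservation: K_e = E_initial - E_final

First find the scattered photon energy:
Initial wavelength: λ = hc/E = 6.3128 pm
Compton shift: Δλ = λ_C(1 - cos(13°)) = 0.0622 pm
Final wavelength: λ' = 6.3128 + 0.0622 = 6.3750 pm
Final photon energy: E' = hc/λ' = 194.4842 keV

Electron kinetic energy:
K_e = E - E' = 196.4000 - 194.4842 = 1.9158 keV

(Intermediate values are shown rounded; full precision is carried through to the final answer.)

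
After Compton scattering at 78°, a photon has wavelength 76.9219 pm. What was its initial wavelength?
75.0000 pm

From λ' = λ + Δλ, we have λ = λ' - Δλ

First calculate the Compton shift:
Δλ = λ_C(1 - cos θ)
Δλ = 2.4263 × (1 - cos(78°))
Δλ = 2.4263 × 0.7921
Δλ = 1.9219 pm

Initial wavelength:
λ = λ' - Δλ
λ = 76.9219 - 1.9219
λ = 75.0000 pm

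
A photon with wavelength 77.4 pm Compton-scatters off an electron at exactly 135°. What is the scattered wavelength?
81.5420 pm

Using the Compton formula: λ' = λ + λ_C(1 − cos θ)

For θ = 135°, cos θ = -√2/2 (exact) ≈ -0.7071, so:
1 − cos 135° = 1 − (-√2/2) ≈ 1.7071

Δλ = λ_C × 1.7071 = 2.4263 × 1.7071 = 4.1420 pm

λ' = 77.4 + 4.1420 = 81.5420 pm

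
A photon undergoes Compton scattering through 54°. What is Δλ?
1.0002 pm

Using the Compton scattering formula:
Δλ = λ_C(1 - cos θ)

where λ_C = h/(m_e·c) ≈ 2.4263 pm is the Compton wavelength of an electron.

For θ = 54°:
cos(54°) = 0.5878
1 - cos(54°) = 0.4122

Δλ = 2.4263 × 0.4122
Δλ = 1.0002 pm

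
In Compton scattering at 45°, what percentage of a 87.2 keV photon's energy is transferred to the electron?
0.0476 (or 4.76%)

Calculate initial and final photon energies:

Initial: E₀ = 87.2 keV → λ₀ = 14.2184 pm
Compton shift: Δλ = 0.7106 pm
Final wavelength: λ' = 14.9290 pm
Final energy: E' = 83.0491 keV

Fractional energy loss:
(E₀ - E')/E₀ = (87.2000 - 83.0491)/87.2000
= 4.1509/87.2000
= 0.0476
= 4.76%

(Intermediate values are shown rounded; full precision is carried through to the final answer.)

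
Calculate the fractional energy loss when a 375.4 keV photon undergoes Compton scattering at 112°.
0.5024 (or 50.24%)

Calculate initial and final photon energies:

Initial: E₀ = 375.4 keV → λ₀ = 3.3027 pm
Compton shift: Δλ = 3.3352 pm
Final wavelength: λ' = 6.6379 pm
Final energy: E' = 186.7810 keV

Fractional energy loss:
(E₀ - E')/E₀ = (375.4000 - 186.7810)/375.4000
= 188.6190/375.4000
= 0.5024
= 50.24%

(Intermediate values are shown rounded; full precision is carried through to the final answer.)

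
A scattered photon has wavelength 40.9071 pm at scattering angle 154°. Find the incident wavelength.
36.3000 pm

From λ' = λ + Δλ, we have λ = λ' - Δλ

First calculate the Compton shift:
Δλ = λ_C(1 - cos θ)
Δλ = 2.4263 × (1 - cos(154°))
Δλ = 2.4263 × 1.8988
Δλ = 4.6071 pm

Initial wavelength:
λ = λ' - Δλ
λ = 40.9071 - 4.6071
λ = 36.3000 pm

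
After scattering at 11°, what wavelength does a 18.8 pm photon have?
18.8446 pm

Using the Compton scattering formula:
λ' = λ + Δλ = λ + λ_C(1 - cos θ)

Given:
- Initial wavelength λ = 18.8 pm
- Scattering angle θ = 11°
- Compton wavelength λ_C ≈ 2.4263 pm

Calculate the shift:
Δλ = 2.4263 × (1 - cos(11°))
Δλ = 2.4263 × 0.0184
Δλ = 0.0446 pm

Final wavelength:
λ' = 18.8 + 0.0446 = 18.8446 pm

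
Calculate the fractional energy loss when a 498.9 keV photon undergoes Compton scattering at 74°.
0.4142 (or 41.42%)

Calculate initial and final photon energies:

Initial: E₀ = 498.9 keV → λ₀ = 2.4852 pm
Compton shift: Δλ = 1.7575 pm
Final wavelength: λ' = 4.2427 pm
Final energy: E' = 292.2309 keV

Fractional energy loss:
(E₀ - E')/E₀ = (498.9000 - 292.2309)/498.9000
= 206.6691/498.9000
= 0.4142
= 41.42%

(Intermediate values are shown rounded; full precision is carried through to the final answer.)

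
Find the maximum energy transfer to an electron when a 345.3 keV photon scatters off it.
198.4557 keV

Maximum energy transfer occurs at θ = 180° (backscattering).

Initial photon: E₀ = 345.3 keV → λ₀ = 3.5906 pm

Maximum Compton shift (at 180°):
Δλ_max = 2λ_C = 2 × 2.4263 = 4.8526 pm

Final wavelength:
λ' = 3.5906 + 4.8526 = 8.4432 pm

Minimum photon energy (maximum energy to electron):
E'_min = hc/λ' = 146.8443 keV

Maximum electron kinetic energy:
K_max = E₀ - E'_min = 345.3000 - 146.8443 = 198.4557 keV

(Intermediate values are shown rounded; full precision is carried through to the final answer.)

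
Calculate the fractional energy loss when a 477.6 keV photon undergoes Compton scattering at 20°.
0.0534 (or 5.34%)

Calculate initial and final photon energies:

Initial: E₀ = 477.6 keV → λ₀ = 2.5960 pm
Compton shift: Δλ = 0.1463 pm
Final wavelength: λ' = 2.7423 pm
Final energy: E' = 452.1162 keV

Fractional energy loss:
(E₀ - E')/E₀ = (477.6000 - 452.1162)/477.6000
= 25.4838/477.6000
= 0.0534
= 5.34%

(Intermediate values are shown rounded; full precision is carried through to the final answer.)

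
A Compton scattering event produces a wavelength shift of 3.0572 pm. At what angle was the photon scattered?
105.07°

From the Compton formula Δλ = λ_C(1 - cos θ), we can solve for θ:

cos θ = 1 - Δλ/λ_C

Given:
- Δλ = 3.0572 pm
- λ_C = h/(m_e·c) ≈ 2.42631024 pm

cos θ = 1 - 3.0572/2.42631024
cos θ = 1 - 1.260020
cos θ = -0.260020

θ = arccos(-0.260020)
θ = 105.07°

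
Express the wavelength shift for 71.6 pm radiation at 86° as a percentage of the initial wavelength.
3.1523%

Calculate the Compton shift:
Δλ = λ_C(1 - cos(86°))
Δλ = 2.4263 × (1 - cos(86°))
Δλ = 2.4263 × 0.9302
Δλ = 2.2571 pm

Percentage change:
(Δλ/λ₀) × 100 = (2.2571/71.6) × 100
= 3.1523%

(Intermediate values are shown rounded; full precision is carried through to the final answer.)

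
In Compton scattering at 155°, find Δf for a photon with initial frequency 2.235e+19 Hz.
5.731e+18 Hz (decrease)

Convert frequency to wavelength (c = 299792458 m/s):
λ₀ = c/f₀ = 299792458/2.235e+19 = 1.3413533e-11 m = 13.4135 pm

Calculate Compton shift:
Δλ = λ_C(1 - cos(155°)) = 4.6253 pm

Final wavelength:
λ' = λ₀ + Δλ = 13.4135 + 4.6253 = 18.0388 pm

Final frequency:
f' = c/λ' = 299792458/1.8038827e-11 = 1.6619288e+19 Hz

Frequency shift (decrease):
Δf = f₀ - f' = 2.235e+19 - 1.6619288e+19 = 5.731e+18 Hz

(Intermediate values are shown rounded; full precision is carried through to the final answer.)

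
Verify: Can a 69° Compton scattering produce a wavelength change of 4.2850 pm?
No, inconsistent

Calculate the expected shift for θ = 69°:

Δλ_expected = λ_C(1 - cos(69°))
Δλ_expected = 2.4263 × (1 - cos(69°))
Δλ_expected = 2.4263 × 0.6416
Δλ_expected = 1.5568 pm

Given shift: 4.2850 pm
Expected shift: 1.5568 pm
Difference: 2.7282 pm

The values do not match. The given shift corresponds to θ ≈ 140.0°, not 69°.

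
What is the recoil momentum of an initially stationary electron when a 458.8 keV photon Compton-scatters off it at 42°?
1.6495e-22 kg·m/s

The electron is initially at rest, so by conservation of momentum:
p⃗_e = p⃗₀ − p⃗'  (incident photon momentum minus scattered photon momentum)

Photon momentum magnitudes (p = h/λ = E/c):
λ₀ = hc/E₀ = 2.7024 pm → p₀ = h/λ₀ = 2.4520e-22 kg·m/s
Δλ = λ_C(1 − cos 42°) = 0.6232 pm
λ' = 3.3256 pm → p' = h/λ' = 1.9925e-22 kg·m/s

The scattered photon makes angle θ = 42° with the incident direction, so by the law of cosines:
|p⃗_e|² = p₀² + p'² − 2p₀p'cos θ
|p⃗_e|² = (2.4520e-22)² + (1.9925e-22)² − 2·2.4520e-22·1.9925e-22·cos(42°)
|p⃗_e| = 1.6495e-22 kg·m/s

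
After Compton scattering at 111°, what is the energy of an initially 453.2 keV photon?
205.5587 keV

First convert energy to wavelength:
λ = hc/E, with hc ≈ 1239.842 keV·pm (i.e. 1239.842 eV·nm)

For E = 453.2 keV = 453200 eV:
λ = 1239.842 keV·pm / 453.2 keV
λ = 2.7358 pm

Calculate the Compton shift:
Δλ = λ_C(1 - cos(111°)) = 2.4263 × 1.3584
Δλ = 3.2958 pm

Final wavelength:
λ' = 2.7358 + 3.2958 = 6.0316 pm

Final energy:
E' = hc/λ' = 1239.842 / 6.0316 = 205.5587 keV

(Intermediate values are shown rounded; full precision is carried through to the final answer.)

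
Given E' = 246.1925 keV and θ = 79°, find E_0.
403.5000 keV

Convert final energy to wavelength (hc ≈ 1239.842 keV·pm):
λ' = hc/E' = 1239.842 / 246.1925 = 5.0361 pm

Calculate the Compton shift:
Δλ = λ_C(1 - cos(79°))
Δλ = 2.4263 × (1 - cos(79°))
Δλ = 1.9633 pm

Initial wavelength:
λ = λ' - Δλ = 5.0361 - 1.9633 = 3.0727 pm

Initial energy:
E = hc/λ = 1239.842 / 3.0727 = 403.5000 keV

(Intermediate values are shown rounded; full precision is carried through to the final answer.)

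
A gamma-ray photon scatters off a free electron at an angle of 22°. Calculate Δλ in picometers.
0.1767 pm

Using the Compton scattering formula:
Δλ = λ_C(1 - cos θ)

where λ_C = h/(m_e·c) ≈ 2.4263 pm is the Compton wavelength of an electron.

For θ = 22°:
cos(22°) = 0.9272
1 - cos(22°) = 0.0728

Δλ = 2.4263 × 0.0728
Δλ = 0.1767 pm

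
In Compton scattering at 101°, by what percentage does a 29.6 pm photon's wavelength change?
9.7611%

Calculate the Compton shift:
Δλ = λ_C(1 - cos(101°))
Δλ = 2.4263 × (1 - cos(101°))
Δλ = 2.4263 × 1.1908
Δλ = 2.8893 pm

Percentage change:
(Δλ/λ₀) × 100 = (2.8893/29.6) × 100
= 9.7611%

(Intermediate values are shown rounded; full precision is carried through to the final answer.)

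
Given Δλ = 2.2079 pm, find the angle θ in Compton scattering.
84.84°

From the Compton formula Δλ = λ_C(1 - cos θ), we can solve for θ:

cos θ = 1 - Δλ/λ_C

Given:
- Δλ = 2.2079 pm
- λ_C = h/(m_e·c) ≈ 2.42631024 pm

cos θ = 1 - 2.2079/2.42631024
cos θ = 1 - 0.909983
cos θ = 0.090017

θ = arccos(0.090017)
θ = 84.84°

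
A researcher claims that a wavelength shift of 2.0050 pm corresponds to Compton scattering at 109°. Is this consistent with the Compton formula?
No, inconsistent

Calculate the expected shift for θ = 109°:

Δλ_expected = λ_C(1 - cos(109°))
Δλ_expected = 2.4263 × (1 - cos(109°))
Δλ_expected = 2.4263 × 1.3256
Δλ_expected = 3.2162 pm

Given shift: 2.0050 pm
Expected shift: 3.2162 pm
Difference: 1.2113 pm

The values do not match. The given shift corresponds to θ ≈ 80.0°, not 109°.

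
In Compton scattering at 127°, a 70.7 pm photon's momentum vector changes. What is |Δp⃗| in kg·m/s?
1.6339e-23 kg·m/s

Photon momentum magnitude is p = h/λ.

Initial momentum:
p₀ = h/λ = 6.6261e-34/7.0700e-11 = 9.3721e-24 kg·m/s

After scattering:
λ' = λ + Δλ = 70.7 + 3.8865 = 74.5865 pm
p' = h/λ' = 6.6261e-34/7.4587e-11 = 8.8837e-24 kg·m/s

Momentum is a vector; the scattered photon's direction makes angle θ = 127° with the incident direction. The magnitude of the vector change Δp⃗ = p⃗₀ − p⃗' is found from the law of cosines:
|Δp⃗|² = p₀² + p'² − 2p₀p'cos θ
|Δp⃗|² = (9.3721e-24)² + (8.8837e-24)² − 2·9.3721e-24·8.8837e-24·cos(127°)
|Δp⃗| = 1.6339e-23 kg·m/s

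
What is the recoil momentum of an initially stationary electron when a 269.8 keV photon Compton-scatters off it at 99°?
1.8123e-22 kg·m/s

The electron is initially at rest, so by conservation of momentum:
p⃗_e = p⃗₀ − p⃗'  (incident photon momentum minus scattered photon momentum)

Photon momentum magnitudes (p = h/λ = E/c):
λ₀ = hc/E₀ = 4.5954 pm → p₀ = h/λ₀ = 1.4419e-22 kg·m/s
Δλ = λ_C(1 − cos 99°) = 2.8059 pm
λ' = 7.4013 pm → p' = h/λ' = 8.9526e-23 kg·m/s

The scattered photon makes angle θ = 99° with the incident direction, so by the law of cosines:
|p⃗_e|² = p₀² + p'² − 2p₀p'cos θ
|p⃗_e|² = (1.4419e-22)² + (8.9526e-23)² − 2·1.4419e-22·8.9526e-23·cos(99°)
|p⃗_e| = 1.8123e-22 kg·m/s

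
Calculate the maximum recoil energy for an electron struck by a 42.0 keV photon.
5.9294 keV

Maximum energy transfer occurs at θ = 180° (backscattering).

Initial photon: E₀ = 42.0 keV → λ₀ = 29.5200 pm

Maximum Compton shift (at 180°):
Δλ_max = 2λ_C = 2 × 2.4263 = 4.8526 pm

Final wavelength:
λ' = 29.5200 + 4.8526 = 34.3727 pm

Minimum photon energy (maximum energy to electron):
E'_min = hc/λ' = 36.0706 keV

Maximum electron kinetic energy:
K_max = E₀ - E'_min = 42.0000 - 36.0706 = 5.9294 keV

(Intermediate values are shown rounded; full precision is carried through to the final answer.)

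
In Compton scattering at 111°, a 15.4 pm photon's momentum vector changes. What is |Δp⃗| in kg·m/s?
6.4810e-23 kg·m/s

Photon momentum magnitude is p = h/λ.

Initial momentum:
p₀ = h/λ = 6.6261e-34/1.5400e-11 = 4.3026e-23 kg·m/s

After scattering:
λ' = λ + Δλ = 15.4 + 3.2958 = 18.6958 pm
p' = h/λ' = 6.6261e-34/1.8696e-11 = 3.5441e-23 kg·m/s

Momentum is a vector; the scattered photon's direction makes angle θ = 111° with the incident direction. The magnitude of the vector change Δp⃗ = p⃗₀ − p⃗' is found from the law of cosines:
|Δp⃗|² = p₀² + p'² − 2p₀p'cos θ
|Δp⃗|² = (4.3026e-23)² + (3.5441e-23)² − 2·4.3026e-23·3.5441e-23·cos(111°)
|Δp⃗| = 6.4810e-23 kg·m/s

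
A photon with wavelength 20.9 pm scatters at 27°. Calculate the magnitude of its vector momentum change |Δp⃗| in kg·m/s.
1.4715e-23 kg·m/s

Photon momentum magnitude is p = h/λ.

Initial momentum:
p₀ = h/λ = 6.6261e-34/2.0900e-11 = 3.1704e-23 kg·m/s

After scattering:
λ' = λ + Δλ = 20.9 + 0.2645 = 21.1645 pm
p' = h/λ' = 6.6261e-34/2.1164e-11 = 3.1308e-23 kg·m/s

Momentum is a vector; the scattered photon's direction makes angle θ = 27° with the incident direction. The magnitude of the vector change Δp⃗ = p⃗₀ − p⃗' is found from the law of cosines:
|Δp⃗|² = p₀² + p'² − 2p₀p'cos θ
|Δp⃗|² = (3.1704e-23)² + (3.1308e-23)² − 2·3.1704e-23·3.1308e-23·cos(27°)
|Δp⃗| = 1.4715e-23 kg·m/s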